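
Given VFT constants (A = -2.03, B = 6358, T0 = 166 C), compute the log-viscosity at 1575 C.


VFT equation: log(eta) = A + B / (T - T0)
  T - T0 = 1575 - 166 = 1409
  B / (T - T0) = 6358 / 1409 = 4.512
  log(eta) = -2.03 + 4.512 = 2.482

2.482


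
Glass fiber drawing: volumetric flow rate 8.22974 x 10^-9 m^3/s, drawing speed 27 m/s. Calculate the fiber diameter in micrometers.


Cross-sectional area from continuity:
  A = Q / v = 8.22974 x 10^-9 / 27 = 3.048052 x 10^-10 m^2
Diameter from circular cross-section:
  d = sqrt(4A / pi) * 10^6 (m -> um)
  d = sqrt(4 * 3.048052 x 10^-10 / pi) * 10^6 = 19.7 um

19.7 um


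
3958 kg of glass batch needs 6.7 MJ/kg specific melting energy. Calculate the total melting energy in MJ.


Total energy = mass * specific energy
  E = 3958 * 6.7 = 26518.6 MJ

26518.6 MJ


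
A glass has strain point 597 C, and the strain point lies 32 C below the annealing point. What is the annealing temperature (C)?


T_anneal = T_strain + gap:
  T_anneal = 597 + 32 = 629 C

629 C


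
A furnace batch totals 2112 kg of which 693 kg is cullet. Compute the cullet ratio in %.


Cullet ratio = (cullet mass / total batch mass) * 100
  Ratio = 693 / 2112 * 100 = 32.81%

32.81%


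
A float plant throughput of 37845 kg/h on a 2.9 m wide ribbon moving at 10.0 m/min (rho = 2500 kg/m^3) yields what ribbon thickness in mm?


Ribbon cross-section from mass balance:
  Volume rate = throughput / density = 37845 / 2500 = 15.138 m^3/h
  thickness = volume rate / (speed * 60 * width), i.e.
  thickness = throughput / (60 * speed * width * density) * 1000
  thickness = 37845 / (60 * 10.0 * 2.9 * 2500) * 1000 = 8.7 mm

8.7 mm


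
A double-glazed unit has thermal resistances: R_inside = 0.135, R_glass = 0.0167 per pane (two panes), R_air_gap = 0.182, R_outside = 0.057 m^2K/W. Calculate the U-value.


Total thermal resistance (series):
  R_total = R_in + R_glass + R_air + R_glass + R_out
  R_total = 0.135 + 0.0167 + 0.182 + 0.0167 + 0.057 = 0.4074 m^2K/W
U-value = 1 / R_total = 1 / 0.4074 = 2.455 W/m^2K

2.455 W/m^2K


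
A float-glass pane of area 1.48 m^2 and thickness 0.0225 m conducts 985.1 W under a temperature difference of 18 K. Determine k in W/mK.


Fourier's law rearranged: k = Q * t / (A * dT)
  Numerator = 985.1 * 0.0225 = 22.16475
  Denominator = 1.48 * 18 = 26.64
  k = 22.16475 / 26.64 = 0.832 W/mK

0.832 W/mK


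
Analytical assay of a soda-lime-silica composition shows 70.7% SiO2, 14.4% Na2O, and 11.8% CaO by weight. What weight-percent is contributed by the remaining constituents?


Sum the three major oxides:
  SiO2 + Na2O + CaO = 70.7 + 14.4 + 11.8 = 96.9%
Subtract from 100%:
  Others = 100 - 96.9 = 3.1%

3.1%


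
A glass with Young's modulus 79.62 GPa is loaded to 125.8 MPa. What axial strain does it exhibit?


Rearrange E = sigma / epsilon:
  epsilon = sigma / E
  E (MPa) = 79.62 * 1000 = 79620
  epsilon = 125.8 / 79620 = 0.00158

0.00158


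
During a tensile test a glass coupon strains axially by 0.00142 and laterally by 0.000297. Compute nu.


Poisson's ratio: nu = lateral strain / axial strain
  nu = 0.000297 / 0.00142 = 0.2092

0.2092


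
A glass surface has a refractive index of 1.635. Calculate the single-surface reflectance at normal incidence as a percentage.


Fresnel reflectance at normal incidence:
  R = ((n - 1)/(n + 1))^2
  (n - 1)/(n + 1) = (1.635 - 1)/(1.635 + 1) = 0.240987
  R = 0.240987^2 = 0.0580747
  R(%) = 0.0580747 * 100 = 5.807%

5.807%


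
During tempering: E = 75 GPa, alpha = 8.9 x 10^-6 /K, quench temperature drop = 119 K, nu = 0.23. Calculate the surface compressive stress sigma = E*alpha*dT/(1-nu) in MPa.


Tempering stress: sigma = E * alpha * dT / (1 - nu)
  E (MPa) = 75 * 1000 = 75000
  Numerator = 75000 * (8.9 x 10^-6) * 119 = 79.4325
  Denominator = 1 - 0.23 = 0.77
  sigma = 79.4325 / 0.77 = 103.2 MPa

103.2 MPa


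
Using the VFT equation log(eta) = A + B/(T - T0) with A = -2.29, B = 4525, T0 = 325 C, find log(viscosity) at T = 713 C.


VFT equation: log(eta) = A + B / (T - T0)
  T - T0 = 713 - 325 = 388
  B / (T - T0) = 4525 / 388 = 11.662
  log(eta) = -2.29 + 11.662 = 9.372

9.372


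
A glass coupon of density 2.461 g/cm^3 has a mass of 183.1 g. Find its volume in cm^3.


Rearrange rho = m / V:
  V = m / rho
  V = 183.1 / 2.461 = 74.401 cm^3

74.401 cm^3


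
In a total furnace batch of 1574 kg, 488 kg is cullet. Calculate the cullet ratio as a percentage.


Cullet ratio = (cullet mass / total batch mass) * 100
  Ratio = 488 / 1574 * 100 = 31.0%

31.0%


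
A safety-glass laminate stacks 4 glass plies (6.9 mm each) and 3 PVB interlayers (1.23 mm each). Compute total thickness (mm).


Total thickness = glass contribution + PVB contribution
  Glass: 4 * 6.9 = 27.6 mm
  PVB: 3 * 1.23 = 3.69 mm
  Total = 27.6 + 3.69 = 31.29 mm

31.29 mm


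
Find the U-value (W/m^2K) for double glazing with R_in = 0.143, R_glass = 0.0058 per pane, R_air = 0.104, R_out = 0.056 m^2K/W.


Total thermal resistance (series):
  R_total = R_in + R_glass + R_air + R_glass + R_out
  R_total = 0.143 + 0.0058 + 0.104 + 0.0058 + 0.056 = 0.3146 m^2K/W
U-value = 1 / R_total = 1 / 0.3146 = 3.179 W/m^2K

3.179 W/m^2K


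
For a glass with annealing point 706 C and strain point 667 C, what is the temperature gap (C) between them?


Gap = T_anneal - T_strain:
  gap = 706 - 667 = 39 C

39 C


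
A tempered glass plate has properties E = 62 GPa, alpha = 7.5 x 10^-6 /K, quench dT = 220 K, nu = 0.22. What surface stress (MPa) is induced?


Tempering stress: sigma = E * alpha * dT / (1 - nu)
  E (MPa) = 62 * 1000 = 62000
  Numerator = 62000 * (7.5 x 10^-6) * 220 = 102.3
  Denominator = 1 - 0.22 = 0.78
  sigma = 102.3 / 0.78 = 131.2 MPa

131.2 MPa


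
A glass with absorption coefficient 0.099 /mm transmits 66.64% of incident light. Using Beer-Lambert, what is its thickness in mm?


Rearrange T = exp(-alpha * thickness):
  thickness = -ln(T) / alpha
  T = 66.64/100 = 0.6664
  ln(T) = -0.40587
  -ln(T) = 0.40587
  thickness = 0.40587 / 0.099 = 4.1 mm

4.1 mm


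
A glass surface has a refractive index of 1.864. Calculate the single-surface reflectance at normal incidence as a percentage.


Fresnel reflectance at normal incidence:
  R = ((n - 1)/(n + 1))^2
  (n - 1)/(n + 1) = (1.864 - 1)/(1.864 + 1) = 0.301676
  R = 0.301676^2 = 0.0910084
  R(%) = 0.0910084 * 100 = 9.101%

9.101%


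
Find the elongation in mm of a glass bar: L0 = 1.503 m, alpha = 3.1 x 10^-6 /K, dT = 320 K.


Thermal expansion formula: dL = alpha * L0 * dT
  dL = (3.1 x 10^-6) * 1.503 * 320 = 0.00149098 m
Convert to mm: 0.00149098 * 1000 = 1.491 mm

1.491 mm


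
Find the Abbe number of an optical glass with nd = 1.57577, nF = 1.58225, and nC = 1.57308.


Abbe number formula: Vd = (nd - 1) / (nF - nC)
  nd - 1 = 1.57577 - 1 = 0.57577
  nF - nC = 1.58225 - 1.57308 = 0.00917
  Vd = 0.57577 / 0.00917 = 62.79

62.79


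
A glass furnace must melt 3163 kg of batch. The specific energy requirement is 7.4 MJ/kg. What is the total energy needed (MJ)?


Total energy = mass * specific energy
  E = 3163 * 7.4 = 23406.2 MJ

23406.2 MJ


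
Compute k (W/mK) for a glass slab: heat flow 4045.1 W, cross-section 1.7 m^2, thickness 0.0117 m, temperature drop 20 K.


Fourier's law rearranged: k = Q * t / (A * dT)
  Numerator = 4045.1 * 0.0117 = 47.32767
  Denominator = 1.7 * 20 = 34.0
  k = 47.32767 / 34.0 = 1.392 W/mK

1.392 W/mK


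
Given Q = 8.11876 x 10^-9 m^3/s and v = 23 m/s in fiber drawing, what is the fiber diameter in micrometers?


Cross-sectional area from continuity:
  A = Q / v = 8.11876 x 10^-9 / 23 = 3.529896 x 10^-10 m^2
Diameter from circular cross-section:
  d = sqrt(4A / pi) * 10^6 (m -> um)
  d = sqrt(4 * 3.529896 x 10^-10 / pi) * 10^6 = 21.2 um

21.2 um


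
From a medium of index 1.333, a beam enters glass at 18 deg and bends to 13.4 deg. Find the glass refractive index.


Apply Snell's law: n1 * sin(theta1) = n2 * sin(theta2)
  n2 = n1 * sin(theta1) / sin(theta2)
  sin(18) = 0.309017
  sin(13.4) = 0.231748
  n2 = 1.333 * 0.309017 / 0.231748 = 1.7774

1.7774


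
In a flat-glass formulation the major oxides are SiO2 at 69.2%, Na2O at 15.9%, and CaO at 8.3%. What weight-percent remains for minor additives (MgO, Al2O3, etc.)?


Sum the three major oxides:
  SiO2 + Na2O + CaO = 69.2 + 15.9 + 8.3 = 93.4%
Subtract from 100%:
  Others = 100 - 93.4 = 6.6%

6.6%


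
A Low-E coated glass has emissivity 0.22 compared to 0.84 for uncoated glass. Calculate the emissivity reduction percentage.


Percentage reduction = (1 - coated/uncoated) * 100
  Ratio = 0.22 / 0.84 = 0.2619
  Reduction = (1 - 0.2619) * 100 = 73.8%

73.8%


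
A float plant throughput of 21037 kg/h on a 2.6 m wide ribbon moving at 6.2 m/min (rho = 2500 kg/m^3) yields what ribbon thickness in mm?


Ribbon cross-section from mass balance:
  Volume rate = throughput / density = 21037 / 2500 = 8.4148 m^3/h
  thickness = volume rate / (speed * 60 * width), i.e.
  thickness = throughput / (60 * speed * width * density) * 1000
  thickness = 21037 / (60 * 6.2 * 2.6 * 2500) * 1000 = 8.7 mm

8.7 mm


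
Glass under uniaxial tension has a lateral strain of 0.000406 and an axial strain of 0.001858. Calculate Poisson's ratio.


Poisson's ratio: nu = lateral strain / axial strain
  nu = 0.000406 / 0.001858 = 0.2185

0.2185


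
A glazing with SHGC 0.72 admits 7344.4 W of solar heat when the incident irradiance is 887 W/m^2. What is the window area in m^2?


Rearrange Q = Area * SHGC * Irradiance:
  Area = Q / (SHGC * Irradiance)
  Area = 7344.4 / (0.72 * 887) = 11.5 m^2

11.5 m^2


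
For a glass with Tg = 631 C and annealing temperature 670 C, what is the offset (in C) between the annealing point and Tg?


Offset = T_anneal - Tg:
  offset = 670 - 631 = 39 C

39 C


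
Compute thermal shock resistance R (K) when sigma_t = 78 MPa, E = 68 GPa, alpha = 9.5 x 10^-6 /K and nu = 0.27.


Thermal shock resistance: R = sigma * (1 - nu) / (E * alpha)
  Numerator = 78 * (1 - 0.27) = 56.94
  Denominator = 68 * 1000 * (9.5 x 10^-6) = 0.646
  R = 56.94 / 0.646 = 88.1 K

88.1 K


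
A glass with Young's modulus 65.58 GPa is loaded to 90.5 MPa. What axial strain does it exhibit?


Rearrange E = sigma / epsilon:
  epsilon = sigma / E
  E (MPa) = 65.58 * 1000 = 65580
  epsilon = 90.5 / 65580 = 0.00138

0.00138


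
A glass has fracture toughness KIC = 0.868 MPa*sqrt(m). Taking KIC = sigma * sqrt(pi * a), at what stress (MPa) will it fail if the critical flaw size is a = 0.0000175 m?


Rearrange KIC = sigma * sqrt(pi * a):
  sigma = KIC / sqrt(pi * a)
  sqrt(pi * 0.0000175) = 0.007415
  sigma = 0.868 / 0.007415 = 117.06 MPa

117.06 MPa


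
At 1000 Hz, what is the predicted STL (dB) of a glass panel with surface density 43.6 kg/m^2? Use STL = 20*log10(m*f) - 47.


Mass law: STL = 20 * log10(m * f) - 47
  m * f = 43.6 * 1000 = 43600
  log10(43600) = 4.63949
  STL = 20 * 4.63949 - 47 = 92.7898 - 47 = 45.8 dB

45.8 dB


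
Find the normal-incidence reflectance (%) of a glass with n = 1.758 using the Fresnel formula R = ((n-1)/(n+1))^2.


Fresnel reflectance at normal incidence:
  R = ((n - 1)/(n + 1))^2
  (n - 1)/(n + 1) = (1.758 - 1)/(1.758 + 1) = 0.274837
  R = 0.274837^2 = 0.0755354
  R(%) = 0.0755354 * 100 = 7.554%

7.554%


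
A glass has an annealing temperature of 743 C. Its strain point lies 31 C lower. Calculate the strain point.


Strain point = annealing point - difference:
  T_strain = 743 - 31 = 712 C

712 C


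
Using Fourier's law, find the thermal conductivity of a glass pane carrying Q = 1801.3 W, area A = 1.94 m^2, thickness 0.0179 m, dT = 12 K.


Fourier's law rearranged: k = Q * t / (A * dT)
  Numerator = 1801.3 * 0.0179 = 32.24327
  Denominator = 1.94 * 12 = 23.28
  k = 32.24327 / 23.28 = 1.385 W/mK

1.385 W/mK


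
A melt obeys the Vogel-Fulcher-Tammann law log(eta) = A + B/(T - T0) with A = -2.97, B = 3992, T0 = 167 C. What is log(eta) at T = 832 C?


VFT equation: log(eta) = A + B / (T - T0)
  T - T0 = 832 - 167 = 665
  B / (T - T0) = 3992 / 665 = 6.003
  log(eta) = -2.97 + 6.003 = 3.033

3.033


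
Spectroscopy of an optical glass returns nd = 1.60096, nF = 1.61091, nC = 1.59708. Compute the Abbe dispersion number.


Abbe number formula: Vd = (nd - 1) / (nF - nC)
  nd - 1 = 1.60096 - 1 = 0.60096
  nF - nC = 1.61091 - 1.59708 = 0.01383
  Vd = 0.60096 / 0.01383 = 43.45

43.45


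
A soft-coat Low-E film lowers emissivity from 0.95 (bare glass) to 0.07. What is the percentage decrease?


Percentage reduction = (1 - coated/uncoated) * 100
  Ratio = 0.07 / 0.95 = 0.0737
  Reduction = (1 - 0.0737) * 100 = 92.6%

92.6%


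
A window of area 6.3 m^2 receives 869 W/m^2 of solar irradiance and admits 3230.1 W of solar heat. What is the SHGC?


Rearrange Q = Area * SHGC * Irradiance:
  SHGC = Q / (Area * Irradiance)
  SHGC = 3230.1 / (6.3 * 869) = 0.59

0.59


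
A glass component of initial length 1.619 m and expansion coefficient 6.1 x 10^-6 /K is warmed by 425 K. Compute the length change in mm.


Thermal expansion formula: dL = alpha * L0 * dT
  dL = (6.1 x 10^-6) * 1.619 * 425 = 0.00419726 m
Convert to mm: 0.00419726 * 1000 = 4.1973 mm

4.1973 mm


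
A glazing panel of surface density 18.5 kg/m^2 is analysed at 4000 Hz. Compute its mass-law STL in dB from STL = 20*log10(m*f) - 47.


Mass law: STL = 20 * log10(m * f) - 47
  m * f = 18.5 * 4000 = 74000
  log10(74000) = 4.86923
  STL = 20 * 4.86923 - 47 = 97.3846 - 47 = 50.4 dB

50.4 dB


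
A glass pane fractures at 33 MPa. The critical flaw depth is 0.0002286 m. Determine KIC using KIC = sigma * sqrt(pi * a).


Fracture toughness: KIC = sigma * sqrt(pi * a)
  pi * a = pi * 0.0002286 = 0.000718168
  sqrt(pi * a) = 0.026799
  KIC = 33 * 0.026799 = 0.884 MPa*sqrt(m)

0.884 MPa*sqrt(m)


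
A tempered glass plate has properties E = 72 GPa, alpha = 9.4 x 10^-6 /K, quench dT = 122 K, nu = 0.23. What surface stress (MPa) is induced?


Tempering stress: sigma = E * alpha * dT / (1 - nu)
  E (MPa) = 72 * 1000 = 72000
  Numerator = 72000 * (9.4 x 10^-6) * 122 = 82.5696
  Denominator = 1 - 0.23 = 0.77
  sigma = 82.5696 / 0.77 = 107.2 MPa

107.2 MPa


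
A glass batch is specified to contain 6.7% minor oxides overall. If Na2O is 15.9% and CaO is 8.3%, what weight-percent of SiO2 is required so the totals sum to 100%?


Known pieces sum to 100%:
  SiO2 = 100 - (others + Na2O + CaO)
  SiO2 = 100 - (6.7 + 15.9 + 8.3) = 69.1%

69.1%


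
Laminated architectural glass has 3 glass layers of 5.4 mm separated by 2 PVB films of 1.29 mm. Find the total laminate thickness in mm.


Total thickness = glass contribution + PVB contribution
  Glass: 3 * 5.4 = 16.2 mm
  PVB: 2 * 1.29 = 2.58 mm
  Total = 16.2 + 2.58 = 18.78 mm

18.78 mm


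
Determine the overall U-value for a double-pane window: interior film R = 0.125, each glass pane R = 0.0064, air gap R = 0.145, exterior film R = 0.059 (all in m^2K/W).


Total thermal resistance (series):
  R_total = R_in + R_glass + R_air + R_glass + R_out
  R_total = 0.125 + 0.0064 + 0.145 + 0.0064 + 0.059 = 0.3418 m^2K/W
U-value = 1 / R_total = 1 / 0.3418 = 2.926 W/m^2K

2.926 W/m^2K


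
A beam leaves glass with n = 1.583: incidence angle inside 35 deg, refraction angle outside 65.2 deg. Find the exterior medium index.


Apply Snell's law: n1 * sin(theta1) = n2 * sin(theta2)
  n2 = n1 * sin(theta1) / sin(theta2)
  sin(35) = 0.573576
  sin(65.2) = 0.907777
  n2 = 1.583 * 0.573576 / 0.907777 = 1.0002

1.0002


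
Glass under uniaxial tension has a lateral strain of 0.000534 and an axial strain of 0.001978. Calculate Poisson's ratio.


Poisson's ratio: nu = lateral strain / axial strain
  nu = 0.000534 / 0.001978 = 0.27

0.27


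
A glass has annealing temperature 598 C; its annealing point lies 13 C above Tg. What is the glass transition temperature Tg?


Rearrange T_anneal = Tg + offset for Tg:
  Tg = T_anneal - offset = 598 - 13 = 585 C

585 C


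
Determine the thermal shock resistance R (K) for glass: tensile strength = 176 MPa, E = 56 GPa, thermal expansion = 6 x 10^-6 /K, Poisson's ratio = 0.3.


Thermal shock resistance: R = sigma * (1 - nu) / (E * alpha)
  Numerator = 176 * (1 - 0.3) = 123.2
  Denominator = 56 * 1000 * (6 x 10^-6) = 0.336
  R = 123.2 / 0.336 = 366.7 K

366.7 K


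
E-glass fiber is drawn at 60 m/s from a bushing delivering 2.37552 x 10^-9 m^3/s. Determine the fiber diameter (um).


Cross-sectional area from continuity:
  A = Q / v = 2.37552 x 10^-9 / 60 = 3.9592 x 10^-11 m^2
Diameter from circular cross-section:
  d = sqrt(4A / pi) * 10^6 (m -> um)
  d = sqrt(4 * 3.9592 x 10^-11 / pi) * 10^6 = 7.1 um

7.1 um


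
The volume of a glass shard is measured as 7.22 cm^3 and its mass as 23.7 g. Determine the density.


Use the definition of density:
  rho = mass / volume
  rho = 23.7 / 7.22 = 3.283 g/cm^3

3.283 g/cm^3


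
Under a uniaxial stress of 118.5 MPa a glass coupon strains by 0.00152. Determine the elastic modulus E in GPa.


Young's modulus: E = stress / strain
  E = 118.5 MPa / 0.00152 = 77960.53 MPa
Convert to GPa: 77960.53 / 1000 = 77.96 GPa

77.96 GPa


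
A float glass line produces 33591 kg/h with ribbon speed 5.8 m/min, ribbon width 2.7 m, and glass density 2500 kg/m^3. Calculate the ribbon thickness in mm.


Ribbon cross-section from mass balance:
  Volume rate = throughput / density = 33591 / 2500 = 13.4364 m^3/h
  thickness = volume rate / (speed * 60 * width), i.e.
  thickness = throughput / (60 * speed * width * density) * 1000
  thickness = 33591 / (60 * 5.8 * 2.7 * 2500) * 1000 = 14.3 mm

14.3 mm


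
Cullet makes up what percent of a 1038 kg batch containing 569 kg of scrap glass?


Cullet ratio = (cullet mass / total batch mass) * 100
  Ratio = 569 / 1038 * 100 = 54.82%

54.82%


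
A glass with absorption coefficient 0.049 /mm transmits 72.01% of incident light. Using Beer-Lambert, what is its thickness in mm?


Rearrange T = exp(-alpha * thickness):
  thickness = -ln(T) / alpha
  T = 72.01/100 = 0.7201
  ln(T) = -0.32837
  -ln(T) = 0.32837
  thickness = 0.32837 / 0.049 = 6.7 mm

6.7 mm


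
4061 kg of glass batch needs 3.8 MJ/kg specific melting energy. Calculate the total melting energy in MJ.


Total energy = mass * specific energy
  E = 4061 * 3.8 = 15431.8 MJ

15431.8 MJ


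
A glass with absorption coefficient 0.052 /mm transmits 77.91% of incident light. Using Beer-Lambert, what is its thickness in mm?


Rearrange T = exp(-alpha * thickness):
  thickness = -ln(T) / alpha
  T = 77.91/100 = 0.7791
  ln(T) = -0.24962
  -ln(T) = 0.24962
  thickness = 0.24962 / 0.052 = 4.8 mm

4.8 mm


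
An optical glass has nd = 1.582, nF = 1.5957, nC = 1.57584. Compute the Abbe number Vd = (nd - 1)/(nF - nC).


Abbe number formula: Vd = (nd - 1) / (nF - nC)
  nd - 1 = 1.582 - 1 = 0.582
  nF - nC = 1.5957 - 1.57584 = 0.01986
  Vd = 0.582 / 0.01986 = 29.31

29.31


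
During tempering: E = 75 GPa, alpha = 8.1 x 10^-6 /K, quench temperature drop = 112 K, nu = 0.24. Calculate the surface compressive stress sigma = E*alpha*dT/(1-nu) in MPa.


Tempering stress: sigma = E * alpha * dT / (1 - nu)
  E (MPa) = 75 * 1000 = 75000
  Numerator = 75000 * (8.1 x 10^-6) * 112 = 68.04
  Denominator = 1 - 0.24 = 0.76
  sigma = 68.04 / 0.76 = 89.5 MPa

89.5 MPa


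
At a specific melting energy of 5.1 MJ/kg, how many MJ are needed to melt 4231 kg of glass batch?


Total energy = mass * specific energy
  E = 4231 * 5.1 = 21578.1 MJ

21578.1 MJ


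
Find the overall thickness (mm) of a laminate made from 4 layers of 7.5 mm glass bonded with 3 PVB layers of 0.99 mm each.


Total thickness = glass contribution + PVB contribution
  Glass: 4 * 7.5 = 30.0 mm
  PVB: 3 * 0.99 = 2.97 mm
  Total = 30.0 + 2.97 = 32.97 mm

32.97 mm


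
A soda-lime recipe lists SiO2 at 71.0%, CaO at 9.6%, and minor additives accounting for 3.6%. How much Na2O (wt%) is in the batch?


Pieces sum to 100%:
  Na2O = 100 - (SiO2 + CaO + others)
  Na2O = 100 - (71.0 + 9.6 + 3.6) = 15.8%

15.8%


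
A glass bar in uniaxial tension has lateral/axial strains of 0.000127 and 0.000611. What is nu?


Poisson's ratio: nu = lateral strain / axial strain
  nu = 0.000127 / 0.000611 = 0.2079

0.2079


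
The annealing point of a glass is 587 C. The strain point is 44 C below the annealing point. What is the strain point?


Strain point = annealing point - difference:
  T_strain = 587 - 44 = 543 C

543 C


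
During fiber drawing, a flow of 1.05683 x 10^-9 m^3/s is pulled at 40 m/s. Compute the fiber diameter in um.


Cross-sectional area from continuity:
  A = Q / v = 1.05683 x 10^-9 / 40 = 2.642075 x 10^-11 m^2
Diameter from circular cross-section:
  d = sqrt(4A / pi) * 10^6 (m -> um)
  d = sqrt(4 * 2.642075 x 10^-11 / pi) * 10^6 = 5.8 um

5.8 um


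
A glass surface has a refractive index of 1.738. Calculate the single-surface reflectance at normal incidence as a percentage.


Fresnel reflectance at normal incidence:
  R = ((n - 1)/(n + 1))^2
  (n - 1)/(n + 1) = (1.738 - 1)/(1.738 + 1) = 0.26954
  R = 0.26954^2 = 0.0726518
  R(%) = 0.0726518 * 100 = 7.265%

7.265%


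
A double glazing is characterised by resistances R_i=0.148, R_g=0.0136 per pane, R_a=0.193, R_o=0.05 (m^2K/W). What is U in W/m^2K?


Total thermal resistance (series):
  R_total = R_in + R_glass + R_air + R_glass + R_out
  R_total = 0.148 + 0.0136 + 0.193 + 0.0136 + 0.05 = 0.4182 m^2K/W
U-value = 1 / R_total = 1 / 0.4182 = 2.391 W/m^2K

2.391 W/m^2K


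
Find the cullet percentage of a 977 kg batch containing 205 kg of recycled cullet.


Cullet ratio = (cullet mass / total batch mass) * 100
  Ratio = 205 / 977 * 100 = 20.98%

20.98%


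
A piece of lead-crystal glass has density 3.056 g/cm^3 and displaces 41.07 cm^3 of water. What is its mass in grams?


Rearrange rho = m / V:
  m = rho * V
  m = 3.056 * 41.07 = 125.51 g

125.51 g


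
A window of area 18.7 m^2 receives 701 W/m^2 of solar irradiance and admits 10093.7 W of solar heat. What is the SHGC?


Rearrange Q = Area * SHGC * Irradiance:
  SHGC = Q / (Area * Irradiance)
  SHGC = 10093.7 / (18.7 * 701) = 0.77

0.77


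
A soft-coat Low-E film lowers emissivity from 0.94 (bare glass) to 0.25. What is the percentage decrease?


Percentage reduction = (1 - coated/uncoated) * 100
  Ratio = 0.25 / 0.94 = 0.266
  Reduction = (1 - 0.266) * 100 = 73.4%

73.4%


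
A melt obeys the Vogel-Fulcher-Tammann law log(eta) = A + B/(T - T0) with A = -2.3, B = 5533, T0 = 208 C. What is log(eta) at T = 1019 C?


VFT equation: log(eta) = A + B / (T - T0)
  T - T0 = 1019 - 208 = 811
  B / (T - T0) = 5533 / 811 = 6.822
  log(eta) = -2.3 + 6.822 = 4.522

4.522


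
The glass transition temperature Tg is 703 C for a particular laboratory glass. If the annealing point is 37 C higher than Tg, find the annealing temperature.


The annealing temperature is Tg plus the offset:
  T_anneal = 703 + 37 = 740 C

740 C


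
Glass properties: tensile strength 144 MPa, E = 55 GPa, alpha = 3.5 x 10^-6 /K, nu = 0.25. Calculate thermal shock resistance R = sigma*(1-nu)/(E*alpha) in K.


Thermal shock resistance: R = sigma * (1 - nu) / (E * alpha)
  Numerator = 144 * (1 - 0.25) = 108.0
  Denominator = 55 * 1000 * (3.5 x 10^-6) = 0.1925
  R = 108.0 / 0.1925 = 561.0 K

561.0 K


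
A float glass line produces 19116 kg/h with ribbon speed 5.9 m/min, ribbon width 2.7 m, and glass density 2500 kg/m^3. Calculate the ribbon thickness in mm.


Ribbon cross-section from mass balance:
  Volume rate = throughput / density = 19116 / 2500 = 7.6464 m^3/h
  thickness = volume rate / (speed * 60 * width), i.e.
  thickness = throughput / (60 * speed * width * density) * 1000
  thickness = 19116 / (60 * 5.9 * 2.7 * 2500) * 1000 = 8.0 mm

8.0 mm


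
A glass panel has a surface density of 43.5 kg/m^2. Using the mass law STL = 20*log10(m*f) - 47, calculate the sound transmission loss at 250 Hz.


Mass law: STL = 20 * log10(m * f) - 47
  m * f = 43.5 * 250 = 10875
  log10(10875) = 4.03643
  STL = 20 * 4.03643 - 47 = 80.7286 - 47 = 33.7 dB

33.7 dB


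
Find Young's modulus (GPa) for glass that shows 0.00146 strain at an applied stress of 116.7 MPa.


Young's modulus: E = stress / strain
  E = 116.7 MPa / 0.00146 = 79931.51 MPa
Convert to GPa: 79931.51 / 1000 = 79.93 GPa

79.93 GPa


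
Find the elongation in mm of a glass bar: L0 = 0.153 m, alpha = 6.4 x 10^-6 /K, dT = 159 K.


Thermal expansion formula: dL = alpha * L0 * dT
  dL = (6.4 x 10^-6) * 0.153 * 159 = 0.00015569 m
Convert to mm: 0.00015569 * 1000 = 0.1557 mm

0.1557 mm


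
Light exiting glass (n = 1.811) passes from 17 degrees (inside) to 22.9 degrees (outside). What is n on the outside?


Apply Snell's law: n1 * sin(theta1) = n2 * sin(theta2)
  n2 = n1 * sin(theta1) / sin(theta2)
  sin(17) = 0.292372
  sin(22.9) = 0.389124
  n2 = 1.811 * 0.292372 / 0.389124 = 1.3607

1.3607


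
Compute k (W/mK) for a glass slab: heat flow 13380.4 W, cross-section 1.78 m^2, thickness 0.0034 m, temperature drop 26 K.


Fourier's law rearranged: k = Q * t / (A * dT)
  Numerator = 13380.4 * 0.0034 = 45.49336
  Denominator = 1.78 * 26 = 46.28
  k = 45.49336 / 46.28 = 0.983 W/mK

0.983 W/mK


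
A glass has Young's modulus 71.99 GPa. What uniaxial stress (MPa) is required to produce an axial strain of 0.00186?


Rearrange E = sigma / epsilon:
  sigma = E * epsilon
  E (MPa) = 71.99 * 1000 = 71990
  sigma = 71990 * 0.00186 = 133.9 MPa

133.9 MPa


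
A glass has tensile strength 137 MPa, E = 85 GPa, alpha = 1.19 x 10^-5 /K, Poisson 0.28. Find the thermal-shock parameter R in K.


Thermal shock resistance: R = sigma * (1 - nu) / (E * alpha)
  Numerator = 137 * (1 - 0.28) = 98.64
  Denominator = 85 * 1000 * (1.19 x 10^-5) = 1.0115
  R = 98.64 / 1.0115 = 97.5 K

97.5 K


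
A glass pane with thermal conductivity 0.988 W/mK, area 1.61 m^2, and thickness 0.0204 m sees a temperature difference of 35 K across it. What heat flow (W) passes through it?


Fourier's law: Q = k * A * dT / t
  Q = 0.988 * 1.61 * 35 / 0.0204
  Q = 55.6738 / 0.0204 = 2729.1 W

2729.1 W


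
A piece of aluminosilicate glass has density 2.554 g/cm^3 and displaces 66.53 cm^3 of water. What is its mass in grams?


Rearrange rho = m / V:
  m = rho * V
  m = 2.554 * 66.53 = 169.918 g

169.918 g


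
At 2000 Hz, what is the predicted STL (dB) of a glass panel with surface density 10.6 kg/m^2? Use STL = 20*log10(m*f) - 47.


Mass law: STL = 20 * log10(m * f) - 47
  m * f = 10.6 * 2000 = 21200
  log10(21200) = 4.32634
  STL = 20 * 4.32634 - 47 = 86.5268 - 47 = 39.5 dB

39.5 dB


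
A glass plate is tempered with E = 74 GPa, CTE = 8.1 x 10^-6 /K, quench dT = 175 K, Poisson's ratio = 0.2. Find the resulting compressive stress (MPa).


Tempering stress: sigma = E * alpha * dT / (1 - nu)
  E (MPa) = 74 * 1000 = 74000
  Numerator = 74000 * (8.1 x 10^-6) * 175 = 104.895
  Denominator = 1 - 0.2 = 0.8
  sigma = 104.895 / 0.8 = 131.1 MPa

131.1 MPa


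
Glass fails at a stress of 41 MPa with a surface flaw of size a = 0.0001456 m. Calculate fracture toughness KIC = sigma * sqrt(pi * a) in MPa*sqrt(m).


Fracture toughness: KIC = sigma * sqrt(pi * a)
  pi * a = pi * 0.0001456 = 0.000457416
  sqrt(pi * a) = 0.021387
  KIC = 41 * 0.021387 = 0.877 MPa*sqrt(m)

0.877 MPa*sqrt(m)


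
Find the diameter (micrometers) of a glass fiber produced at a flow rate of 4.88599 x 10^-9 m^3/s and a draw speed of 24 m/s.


Cross-sectional area from continuity:
  A = Q / v = 4.88599 x 10^-9 / 24 = 2.035829 x 10^-10 m^2
Diameter from circular cross-section:
  d = sqrt(4A / pi) * 10^6 (m -> um)
  d = sqrt(4 * 2.035829 x 10^-10 / pi) * 10^6 = 16.1 um

16.1 um


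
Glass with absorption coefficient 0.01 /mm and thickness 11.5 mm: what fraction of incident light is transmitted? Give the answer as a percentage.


Beer-Lambert law: T = exp(-alpha * thickness)
  exponent = -0.01 * 11.5 = -0.115
  T = exp(-0.115) = 0.8914
  Percentage = 0.8914 * 100 = 89.14%

89.14%


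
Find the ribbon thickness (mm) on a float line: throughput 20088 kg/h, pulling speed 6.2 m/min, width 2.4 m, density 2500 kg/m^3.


Ribbon cross-section from mass balance:
  Volume rate = throughput / density = 20088 / 2500 = 8.0352 m^3/h
  thickness = volume rate / (speed * 60 * width), i.e.
  thickness = throughput / (60 * speed * width * density) * 1000
  thickness = 20088 / (60 * 6.2 * 2.4 * 2500) * 1000 = 9.0 mm

9.0 mm


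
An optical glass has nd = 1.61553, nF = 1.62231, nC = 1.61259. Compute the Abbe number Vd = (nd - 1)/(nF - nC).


Abbe number formula: Vd = (nd - 1) / (nF - nC)
  nd - 1 = 1.61553 - 1 = 0.61553
  nF - nC = 1.62231 - 1.61259 = 0.00972
  Vd = 0.61553 / 0.00972 = 63.33

63.33


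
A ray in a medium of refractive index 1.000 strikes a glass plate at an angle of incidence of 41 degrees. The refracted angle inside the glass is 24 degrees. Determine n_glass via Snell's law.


Apply Snell's law: n1 * sin(theta1) = n2 * sin(theta2)
  n2 = n1 * sin(theta1) / sin(theta2)
  sin(41) = 0.656059
  sin(24) = 0.406737
  n2 = 1.000 * 0.656059 / 0.406737 = 1.613

1.613


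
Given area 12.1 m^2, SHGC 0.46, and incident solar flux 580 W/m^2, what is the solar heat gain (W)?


Solar heat gain: Q = Area * SHGC * Irradiance
  Q = 12.1 * 0.46 * 580 = 3228.3 W

3228.3 W


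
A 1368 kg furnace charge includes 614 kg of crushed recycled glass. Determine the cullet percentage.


Cullet ratio = (cullet mass / total batch mass) * 100
  Ratio = 614 / 1368 * 100 = 44.88%

44.88%


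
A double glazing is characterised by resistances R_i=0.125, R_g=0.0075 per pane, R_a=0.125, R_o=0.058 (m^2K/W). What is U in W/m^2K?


Total thermal resistance (series):
  R_total = R_in + R_glass + R_air + R_glass + R_out
  R_total = 0.125 + 0.0075 + 0.125 + 0.0075 + 0.058 = 0.323 m^2K/W
U-value = 1 / R_total = 1 / 0.323 = 3.096 W/m^2K

3.096 W/m^2K


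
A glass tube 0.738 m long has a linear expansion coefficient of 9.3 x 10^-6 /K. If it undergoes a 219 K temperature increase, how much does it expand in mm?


Thermal expansion formula: dL = alpha * L0 * dT
  dL = (9.3 x 10^-6) * 0.738 * 219 = 0.00150308 m
Convert to mm: 0.00150308 * 1000 = 1.5031 mm

1.5031 mm


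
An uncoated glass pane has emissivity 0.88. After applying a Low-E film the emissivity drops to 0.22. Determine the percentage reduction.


Percentage reduction = (1 - coated/uncoated) * 100
  Ratio = 0.22 / 0.88 = 0.25
  Reduction = (1 - 0.25) * 100 = 75.0%

75.0%


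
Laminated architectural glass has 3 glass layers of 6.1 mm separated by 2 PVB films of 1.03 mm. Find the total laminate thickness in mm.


Total thickness = glass contribution + PVB contribution
  Glass: 3 * 6.1 = 18.3 mm
  PVB: 2 * 1.03 = 2.06 mm
  Total = 18.3 + 2.06 = 20.36 mm

20.36 mm


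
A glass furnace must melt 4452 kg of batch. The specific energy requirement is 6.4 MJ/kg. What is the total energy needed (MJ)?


Total energy = mass * specific energy
  E = 4452 * 6.4 = 28492.8 MJ

28492.8 MJ


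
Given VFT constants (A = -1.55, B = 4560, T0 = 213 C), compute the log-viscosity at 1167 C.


VFT equation: log(eta) = A + B / (T - T0)
  T - T0 = 1167 - 213 = 954
  B / (T - T0) = 4560 / 954 = 4.78
  log(eta) = -1.55 + 4.78 = 3.23

3.23


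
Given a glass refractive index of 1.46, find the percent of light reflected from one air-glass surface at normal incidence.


Fresnel reflectance at normal incidence:
  R = ((n - 1)/(n + 1))^2
  (n - 1)/(n + 1) = (1.46 - 1)/(1.46 + 1) = 0.186992
  R = 0.186992^2 = 0.034966
  R(%) = 0.034966 * 100 = 3.497%

3.497%


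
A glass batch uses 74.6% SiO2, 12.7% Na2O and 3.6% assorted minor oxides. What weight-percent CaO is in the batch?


Pieces sum to 100%:
  CaO = 100 - (SiO2 + Na2O + others)
  CaO = 100 - (74.6 + 12.7 + 3.6) = 9.1%

9.1%


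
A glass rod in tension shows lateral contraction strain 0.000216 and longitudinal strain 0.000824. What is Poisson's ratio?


Poisson's ratio: nu = lateral strain / axial strain
  nu = 0.000216 / 0.000824 = 0.2621

0.2621


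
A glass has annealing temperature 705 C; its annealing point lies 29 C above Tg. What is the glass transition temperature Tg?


Rearrange T_anneal = Tg + offset for Tg:
  Tg = T_anneal - offset = 705 - 29 = 676 C

676 C


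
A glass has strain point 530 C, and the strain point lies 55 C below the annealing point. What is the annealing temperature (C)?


T_anneal = T_strain + gap:
  T_anneal = 530 + 55 = 585 C

585 C


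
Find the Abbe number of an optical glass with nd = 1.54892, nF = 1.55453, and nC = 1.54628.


Abbe number formula: Vd = (nd - 1) / (nF - nC)
  nd - 1 = 1.54892 - 1 = 0.54892
  nF - nC = 1.55453 - 1.54628 = 0.00825
  Vd = 0.54892 / 0.00825 = 66.54

66.54


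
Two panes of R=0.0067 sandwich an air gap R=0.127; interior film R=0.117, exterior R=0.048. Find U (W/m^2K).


Total thermal resistance (series):
  R_total = R_in + R_glass + R_air + R_glass + R_out
  R_total = 0.117 + 0.0067 + 0.127 + 0.0067 + 0.048 = 0.3054 m^2K/W
U-value = 1 / R_total = 1 / 0.3054 = 3.274 W/m^2K

3.274 W/m^2K


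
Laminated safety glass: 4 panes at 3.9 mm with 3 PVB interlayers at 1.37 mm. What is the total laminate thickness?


Total thickness = glass contribution + PVB contribution
  Glass: 4 * 3.9 = 15.6 mm
  PVB: 3 * 1.37 = 4.11 mm
  Total = 15.6 + 4.11 = 19.71 mm

19.71 mm


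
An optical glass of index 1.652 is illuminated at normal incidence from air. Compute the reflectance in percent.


Fresnel reflectance at normal incidence:
  R = ((n - 1)/(n + 1))^2
  (n - 1)/(n + 1) = (1.652 - 1)/(1.652 + 1) = 0.245852
  R = 0.245852^2 = 0.0604432
  R(%) = 0.0604432 * 100 = 6.044%

6.044%


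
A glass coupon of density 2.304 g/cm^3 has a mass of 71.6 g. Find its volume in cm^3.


Rearrange rho = m / V:
  V = m / rho
  V = 71.6 / 2.304 = 31.076 cm^3

31.076 cm^3


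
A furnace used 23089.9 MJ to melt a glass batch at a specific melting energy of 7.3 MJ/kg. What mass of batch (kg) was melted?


Rearrange E = m * s for m:
  m = E / s
  m = 23089.9 / 7.3 = 3163.0 kg

3163.0 kg


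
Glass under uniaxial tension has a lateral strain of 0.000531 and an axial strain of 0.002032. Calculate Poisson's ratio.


Poisson's ratio: nu = lateral strain / axial strain
  nu = 0.000531 / 0.002032 = 0.2613

0.2613


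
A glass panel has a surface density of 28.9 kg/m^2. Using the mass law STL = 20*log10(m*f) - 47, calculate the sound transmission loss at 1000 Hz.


Mass law: STL = 20 * log10(m * f) - 47
  m * f = 28.9 * 1000 = 28900
  log10(28900) = 4.4609
  STL = 20 * 4.4609 - 47 = 89.218 - 47 = 42.2 dB

42.2 dB


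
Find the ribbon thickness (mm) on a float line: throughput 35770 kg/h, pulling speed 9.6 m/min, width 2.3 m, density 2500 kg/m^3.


Ribbon cross-section from mass balance:
  Volume rate = throughput / density = 35770 / 2500 = 14.308 m^3/h
  thickness = volume rate / (speed * 60 * width), i.e.
  thickness = throughput / (60 * speed * width * density) * 1000
  thickness = 35770 / (60 * 9.6 * 2.3 * 2500) * 1000 = 10.8 mm

10.8 mm


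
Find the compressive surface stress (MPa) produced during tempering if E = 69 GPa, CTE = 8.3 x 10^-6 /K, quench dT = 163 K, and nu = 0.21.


Tempering stress: sigma = E * alpha * dT / (1 - nu)
  E (MPa) = 69 * 1000 = 69000
  Numerator = 69000 * (8.3 x 10^-6) * 163 = 93.3501
  Denominator = 1 - 0.21 = 0.79
  sigma = 93.3501 / 0.79 = 118.2 MPa

118.2 MPa


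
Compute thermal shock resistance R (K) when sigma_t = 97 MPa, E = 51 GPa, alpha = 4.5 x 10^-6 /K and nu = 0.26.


Thermal shock resistance: R = sigma * (1 - nu) / (E * alpha)
  Numerator = 97 * (1 - 0.26) = 71.78
  Denominator = 51 * 1000 * (4.5 x 10^-6) = 0.2295
  R = 71.78 / 0.2295 = 312.8 K

312.8 K


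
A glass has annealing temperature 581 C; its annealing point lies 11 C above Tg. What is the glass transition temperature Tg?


Rearrange T_anneal = Tg + offset for Tg:
  Tg = T_anneal - offset = 581 - 11 = 570 C

570 C


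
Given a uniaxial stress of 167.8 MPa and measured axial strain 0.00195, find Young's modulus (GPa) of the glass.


Young's modulus: E = stress / strain
  E = 167.8 MPa / 0.00195 = 86051.28 MPa
Convert to GPa: 86051.28 / 1000 = 86.05 GPa

86.05 GPa


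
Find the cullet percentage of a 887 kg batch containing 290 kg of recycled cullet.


Cullet ratio = (cullet mass / total batch mass) * 100
  Ratio = 290 / 887 * 100 = 32.69%

32.69%


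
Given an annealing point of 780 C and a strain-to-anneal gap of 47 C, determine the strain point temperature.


Strain point = annealing point - difference:
  T_strain = 780 - 47 = 733 C

733 C


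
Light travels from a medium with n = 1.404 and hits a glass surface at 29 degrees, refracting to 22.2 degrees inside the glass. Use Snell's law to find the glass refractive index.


Apply Snell's law: n1 * sin(theta1) = n2 * sin(theta2)
  n2 = n1 * sin(theta1) / sin(theta2)
  sin(29) = 0.48481
  sin(22.2) = 0.377841
  n2 = 1.404 * 0.48481 / 0.377841 = 1.8015

1.8015


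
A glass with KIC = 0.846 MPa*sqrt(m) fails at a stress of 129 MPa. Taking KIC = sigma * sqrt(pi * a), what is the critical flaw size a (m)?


Rearrange KIC = sigma * sqrt(pi * a):
  sqrt(pi * a) = KIC / sigma
  sqrt(pi * a) = 0.846 / 129 = 0.006558
  a = (KIC / sigma)^2 / pi
  a = 0.006558^2 / pi = 0.0000137 m

0.0000137 m


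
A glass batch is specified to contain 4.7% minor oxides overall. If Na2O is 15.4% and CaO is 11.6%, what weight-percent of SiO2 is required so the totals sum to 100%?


Known pieces sum to 100%:
  SiO2 = 100 - (others + Na2O + CaO)
  SiO2 = 100 - (4.7 + 15.4 + 11.6) = 68.3%

68.3%


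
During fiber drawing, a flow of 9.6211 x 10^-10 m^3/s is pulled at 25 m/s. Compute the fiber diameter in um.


Cross-sectional area from continuity:
  A = Q / v = 9.6211 x 10^-10 / 25 = 3.84844 x 10^-11 m^2
Diameter from circular cross-section:
  d = sqrt(4A / pi) * 10^6 (m -> um)
  d = sqrt(4 * 3.84844 x 10^-11 / pi) * 10^6 = 7.0 um

7.0 um


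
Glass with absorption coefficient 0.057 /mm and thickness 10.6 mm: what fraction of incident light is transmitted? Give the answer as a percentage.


Beer-Lambert law: T = exp(-alpha * thickness)
  exponent = -0.057 * 10.6 = -0.6042
  T = exp(-0.6042) = 0.5465
  Percentage = 0.5465 * 100 = 54.65%

54.65%


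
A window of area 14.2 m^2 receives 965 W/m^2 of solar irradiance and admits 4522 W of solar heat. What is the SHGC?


Rearrange Q = Area * SHGC * Irradiance:
  SHGC = Q / (Area * Irradiance)
  SHGC = 4522 / (14.2 * 965) = 0.33

0.33


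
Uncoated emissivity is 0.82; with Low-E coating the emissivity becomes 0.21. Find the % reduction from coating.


Percentage reduction = (1 - coated/uncoated) * 100
  Ratio = 0.21 / 0.82 = 0.2561
  Reduction = (1 - 0.2561) * 100 = 74.4%

74.4%


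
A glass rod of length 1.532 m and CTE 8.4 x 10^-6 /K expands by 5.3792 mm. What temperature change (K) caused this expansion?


Rearrange dL = alpha * L0 * dT for dT:
  dT = dL / (alpha * L0)
  dL (m) = 5.3792 / 1000 = 0.0053792
  dT = 0.0053792 / ((8.4 x 10^-6) * 1.532) = 418.0 K

418.0 K


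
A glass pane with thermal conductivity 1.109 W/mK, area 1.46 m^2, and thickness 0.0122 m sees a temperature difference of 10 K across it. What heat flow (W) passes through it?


Fourier's law: Q = k * A * dT / t
  Q = 1.109 * 1.46 * 10 / 0.0122
  Q = 16.1914 / 0.0122 = 1327.2 W

1327.2 W


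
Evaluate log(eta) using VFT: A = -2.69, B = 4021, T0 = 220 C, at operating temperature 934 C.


VFT equation: log(eta) = A + B / (T - T0)
  T - T0 = 934 - 220 = 714
  B / (T - T0) = 4021 / 714 = 5.632
  log(eta) = -2.69 + 5.632 = 2.942

2.942


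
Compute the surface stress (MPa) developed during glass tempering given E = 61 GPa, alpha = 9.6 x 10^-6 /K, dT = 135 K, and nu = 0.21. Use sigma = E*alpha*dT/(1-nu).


Tempering stress: sigma = E * alpha * dT / (1 - nu)
  E (MPa) = 61 * 1000 = 61000
  Numerator = 61000 * (9.6 x 10^-6) * 135 = 79.056
  Denominator = 1 - 0.21 = 0.79
  sigma = 79.056 / 0.79 = 100.1 MPa

100.1 MPa
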